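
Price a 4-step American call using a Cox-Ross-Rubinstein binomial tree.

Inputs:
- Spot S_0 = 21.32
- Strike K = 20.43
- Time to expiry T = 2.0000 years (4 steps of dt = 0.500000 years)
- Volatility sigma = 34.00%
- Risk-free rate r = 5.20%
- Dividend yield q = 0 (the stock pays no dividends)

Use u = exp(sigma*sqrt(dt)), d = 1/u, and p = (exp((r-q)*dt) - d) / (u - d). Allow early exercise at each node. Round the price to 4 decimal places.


Answer: Price = V(0,0) = 5.3004

Derivation:
dt = T/N = 0.500000
u = exp(sigma*sqrt(dt)) = 1.271778; d = 1/u = 0.786300
p = (exp((r-q)*dt) - d) / (u - d) = 0.494442
Discount per step: exp(-r*dt) = 0.974335
Stock lattice S(k, i) with i counting down-moves:
  k=0: S(0,0) = 21.3200
  k=1: S(1,0) = 27.1143; S(1,1) = 16.7639
  k=2: S(2,0) = 34.4834; S(2,1) = 21.3200; S(2,2) = 13.1815
  k=3: S(3,0) = 43.8553; S(3,1) = 27.1143; S(3,2) = 16.7639; S(3,3) = 10.3646
  k=4: S(4,0) = 55.7742; S(4,1) = 34.4834; S(4,2) = 21.3200; S(4,3) = 13.1815; S(4,4) = 8.1497
Terminal payoffs V(N, i) = max(S_T - K, 0):
  V(4,0) = 35.344168; V(4,1) = 14.053406; V(4,2) = 0.890000; V(4,3) = 0.000000; V(4,4) = 0.000000
Backward induction: V(k, i) = exp(-r*dt) * [p * V(k+1, i) + (1-p) * V(k+1, i+1)]; then take max(V_cont, immediate exercise) for American.
  V(3,0) = exp(-r*dt) * [p*35.344168 + (1-p)*14.053406] = 23.949588; exercise = 23.425253; V(3,0) = max -> 23.949588
  V(3,1) = exp(-r*dt) * [p*14.053406 + (1-p)*0.890000] = 7.208651; exercise = 6.684317; V(3,1) = max -> 7.208651
  V(3,2) = exp(-r*dt) * [p*0.890000 + (1-p)*0.000000] = 0.428759; exercise = 0.000000; V(3,2) = max -> 0.428759
  V(3,3) = exp(-r*dt) * [p*0.000000 + (1-p)*0.000000] = 0.000000; exercise = 0.000000; V(3,3) = max -> 0.000000
  V(2,0) = exp(-r*dt) * [p*23.949588 + (1-p)*7.208651] = 15.088617; exercise = 14.053406; V(2,0) = max -> 15.088617
  V(2,1) = exp(-r*dt) * [p*7.208651 + (1-p)*0.428759] = 3.683980; exercise = 0.890000; V(2,1) = max -> 3.683980
  V(2,2) = exp(-r*dt) * [p*0.428759 + (1-p)*0.000000] = 0.206555; exercise = 0.000000; V(2,2) = max -> 0.206555
  V(1,0) = exp(-r*dt) * [p*15.088617 + (1-p)*3.683980] = 9.083634; exercise = 6.684317; V(1,0) = max -> 9.083634
  V(1,1) = exp(-r*dt) * [p*3.683980 + (1-p)*0.206555] = 1.876509; exercise = 0.000000; V(1,1) = max -> 1.876509
  V(0,0) = exp(-r*dt) * [p*9.083634 + (1-p)*1.876509] = 5.300394; exercise = 0.890000; V(0,0) = max -> 5.300394


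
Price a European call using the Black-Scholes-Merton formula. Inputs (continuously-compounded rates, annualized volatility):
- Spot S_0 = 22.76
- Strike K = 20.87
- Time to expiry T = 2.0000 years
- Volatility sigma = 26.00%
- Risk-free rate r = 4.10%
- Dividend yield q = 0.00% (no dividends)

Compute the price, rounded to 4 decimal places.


Answer: Price = 5.1410

Derivation:
d1 = (ln(S/K) + (r - q + 0.5*sigma^2) * T) / (sigma * sqrt(T)) = 0.64262922
d2 = d1 - sigma * sqrt(T) = 0.27493369
exp(-rT) = 0.92127196; exp(-qT) = 1.00000000
C = S_0 * exp(-qT) * N(d1) - K * exp(-rT) * N(d2)
N(d1) = 0.73976764; N(d2) = 0.60831641
C = 22.7600 * 1.00000000 * 0.73976764 - 20.8700 * 0.92127196 * 0.60831641 = 5.1410


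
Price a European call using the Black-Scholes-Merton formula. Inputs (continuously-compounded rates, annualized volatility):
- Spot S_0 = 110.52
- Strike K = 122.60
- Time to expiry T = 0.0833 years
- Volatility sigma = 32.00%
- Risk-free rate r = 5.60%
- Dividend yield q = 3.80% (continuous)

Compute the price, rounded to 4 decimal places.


d1 = (ln(S/K) + (r - q + 0.5*sigma^2) * T) / (sigma * sqrt(T)) = -1.06072699
d2 = d1 - sigma * sqrt(T) = -1.15308456
exp(-rT) = 0.99534606; exp(-qT) = 0.99683960
C = S_0 * exp(-qT) * N(d1) - K * exp(-rT) * N(d2)
N(d1) = 0.14440699; N(d2) = 0.12443784
C = 110.5200 * 0.99683960 * 0.14440699 - 122.6000 * 0.99534606 * 0.12443784 = 0.7243

Answer: Price = 0.7243


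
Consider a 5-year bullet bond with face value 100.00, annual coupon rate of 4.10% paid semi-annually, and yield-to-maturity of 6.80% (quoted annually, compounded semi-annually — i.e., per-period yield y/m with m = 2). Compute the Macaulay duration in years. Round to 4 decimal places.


Coupon per period c = face * coupon_rate / m = 2.050000
Periods per year m = 2; per-period yield y/m = 0.034000
Number of cashflows N = 10
Cashflows (t years, CF_t, discount factor 1/(1+y/m)^(m*t), PV):
  t = 0.5000: CF_t = 2.050000, DF = 0.967118, PV = 1.982592
  t = 1.0000: CF_t = 2.050000, DF = 0.935317, PV = 1.917400
  t = 1.5000: CF_t = 2.050000, DF = 0.904562, PV = 1.854352
  t = 2.0000: CF_t = 2.050000, DF = 0.874818, PV = 1.793377
  t = 2.5000: CF_t = 2.050000, DF = 0.846052, PV = 1.734408
  t = 3.0000: CF_t = 2.050000, DF = 0.818233, PV = 1.677377
  t = 3.5000: CF_t = 2.050000, DF = 0.791327, PV = 1.622221
  t = 4.0000: CF_t = 2.050000, DF = 0.765307, PV = 1.568879
  t = 4.5000: CF_t = 2.050000, DF = 0.740142, PV = 1.517291
  t = 5.0000: CF_t = 102.050000, DF = 0.715805, PV = 73.047881
Price P = sum_t PV_t = 88.715779
Macaulay numerator sum_t t * PV_t:
  t * PV_t at t = 0.5000: 0.991296
  t * PV_t at t = 1.0000: 1.917400
  t * PV_t at t = 1.5000: 2.781528
  t * PV_t at t = 2.0000: 3.586755
  t * PV_t at t = 2.5000: 4.336019
  t * PV_t at t = 3.0000: 5.032130
  t * PV_t at t = 3.5000: 5.677774
  t * PV_t at t = 4.0000: 6.275517
  t * PV_t at t = 4.5000: 6.827812
  t * PV_t at t = 5.0000: 365.239404
Macaulay duration D = (sum_t t * PV_t) / P = 402.665637 / 88.715779 = 4.538828

Answer: Macaulay duration = 4.5388 years


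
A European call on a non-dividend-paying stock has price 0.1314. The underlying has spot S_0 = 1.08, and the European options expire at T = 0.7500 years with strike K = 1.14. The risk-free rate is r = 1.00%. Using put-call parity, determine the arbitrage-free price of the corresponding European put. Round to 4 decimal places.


Answer: Put price = 0.1829

Derivation:
Put-call parity: C - P = S_0 * exp(-qT) - K * exp(-rT).
S_0 * exp(-qT) = 1.0800 * 1.00000000 = 1.08000000
K * exp(-rT) = 1.1400 * 0.99252805 = 1.13148198
P = C - S*exp(-qT) + K*exp(-rT)
P = 0.1314 - 1.08000000 + 1.13148198 = 0.1829


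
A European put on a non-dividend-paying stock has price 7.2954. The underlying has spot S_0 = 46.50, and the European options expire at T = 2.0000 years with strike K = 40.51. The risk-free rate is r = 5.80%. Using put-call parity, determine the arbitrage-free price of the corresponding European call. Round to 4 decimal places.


Answer: Call price = 17.7222

Derivation:
Put-call parity: C - P = S_0 * exp(-qT) - K * exp(-rT).
S_0 * exp(-qT) = 46.5000 * 1.00000000 = 46.50000000
K * exp(-rT) = 40.5100 * 0.89047522 = 36.07315130
C = P + S*exp(-qT) - K*exp(-rT)
C = 7.2954 + 46.50000000 - 36.07315130 = 17.7222


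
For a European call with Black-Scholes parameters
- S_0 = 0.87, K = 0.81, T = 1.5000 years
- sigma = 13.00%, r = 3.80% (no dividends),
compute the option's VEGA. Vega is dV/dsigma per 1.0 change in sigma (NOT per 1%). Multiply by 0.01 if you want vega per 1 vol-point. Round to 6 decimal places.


d1 = 0.8864261465; d2 = 0.7272093132
phi(d1) = 0.2693309953; exp(-qT) = 1.0000000000; exp(-rT) = 0.9445940694
Vega = S * exp(-qT) * phi(d1) * sqrt(T) = 0.8700 * 1.0000000000 * 0.2693309953 * 1.2247448714 = 0.286980

Answer: Vega = 0.286980


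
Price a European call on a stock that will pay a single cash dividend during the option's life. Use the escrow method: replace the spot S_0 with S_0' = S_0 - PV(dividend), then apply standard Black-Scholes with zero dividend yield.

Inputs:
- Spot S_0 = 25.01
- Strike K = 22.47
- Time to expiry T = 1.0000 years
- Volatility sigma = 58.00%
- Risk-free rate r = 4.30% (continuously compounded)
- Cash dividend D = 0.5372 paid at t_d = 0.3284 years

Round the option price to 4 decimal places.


PV(D) = D * exp(-r * t_d) = 0.5372 * 0.98597804 = 0.52966740
S_0' = S_0 - PV(D) = 25.0100 - 0.52966740 = 24.48033260
d1 = (ln(S_0'/K) + (r + sigma^2/2)*T) / (sigma*sqrt(T)) = 0.51187751
d2 = d1 - sigma*sqrt(T) = -0.06812249
exp(-rT) = 0.95791139
N(d1) = 0.69563163; N(d2) = 0.47284407
C = S_0' * N(d1) - K * exp(-rT) * N(d2) = 24.48033260 * 0.69563163 - 22.4700 * 0.95791139 * 0.47284407 = 6.8517

Answer: Price = 6.8517


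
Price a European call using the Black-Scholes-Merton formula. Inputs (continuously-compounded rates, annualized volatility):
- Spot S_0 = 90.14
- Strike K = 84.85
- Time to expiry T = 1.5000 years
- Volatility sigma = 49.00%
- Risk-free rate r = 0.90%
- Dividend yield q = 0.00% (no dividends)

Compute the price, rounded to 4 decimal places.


d1 = (ln(S/K) + (r - q + 0.5*sigma^2) * T) / (sigma * sqrt(T)) = 0.42333519
d2 = d1 - sigma * sqrt(T) = -0.17678980
exp(-rT) = 0.98659072; exp(-qT) = 1.00000000
C = S_0 * exp(-qT) * N(d1) - K * exp(-rT) * N(d2)
N(d1) = 0.66397464; N(d2) = 0.42983675
C = 90.1400 * 1.00000000 * 0.66397464 - 84.8500 * 0.98659072 * 0.42983675 = 23.8681

Answer: Price = 23.8681


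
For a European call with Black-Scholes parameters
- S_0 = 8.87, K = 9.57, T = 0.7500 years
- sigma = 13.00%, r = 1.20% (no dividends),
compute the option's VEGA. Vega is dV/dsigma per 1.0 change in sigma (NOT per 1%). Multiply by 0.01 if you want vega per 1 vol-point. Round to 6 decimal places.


d1 = -0.5384538187; d2 = -0.6510371211
phi(d1) = 0.3451056108; exp(-qT) = 1.0000000000; exp(-rT) = 0.9910403788
Vega = S * exp(-qT) * phi(d1) * sqrt(T) = 8.8700 * 1.0000000000 * 0.3451056108 * 0.8660254038 = 2.650979

Answer: Vega = 2.650979


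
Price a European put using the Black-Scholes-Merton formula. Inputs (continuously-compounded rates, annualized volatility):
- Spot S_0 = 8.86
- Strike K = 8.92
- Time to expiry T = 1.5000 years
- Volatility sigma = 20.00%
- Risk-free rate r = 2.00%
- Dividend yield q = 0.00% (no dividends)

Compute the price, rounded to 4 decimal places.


Answer: Price = 0.7557

Derivation:
d1 = (ln(S/K) + (r - q + 0.5*sigma^2) * T) / (sigma * sqrt(T)) = 0.21739555
d2 = d1 - sigma * sqrt(T) = -0.02755342
exp(-rT) = 0.97044553; exp(-qT) = 1.00000000
P = K * exp(-rT) * N(-d2) - S_0 * exp(-qT) * N(-d1)
N(-d1) = 0.41395005; N(-d2) = 0.51099083
P = 8.9200 * 0.97044553 * 0.51099083 - 8.8600 * 1.00000000 * 0.41395005 = 0.7557


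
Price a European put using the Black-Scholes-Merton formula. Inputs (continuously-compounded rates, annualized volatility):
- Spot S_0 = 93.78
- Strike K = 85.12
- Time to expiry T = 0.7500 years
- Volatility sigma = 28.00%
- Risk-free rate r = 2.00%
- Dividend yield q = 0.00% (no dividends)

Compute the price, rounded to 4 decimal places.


Answer: Price = 4.4983

Derivation:
d1 = (ln(S/K) + (r - q + 0.5*sigma^2) * T) / (sigma * sqrt(T)) = 0.58266844
d2 = d1 - sigma * sqrt(T) = 0.34018133
exp(-rT) = 0.98511194; exp(-qT) = 1.00000000
P = K * exp(-rT) * N(-d2) - S_0 * exp(-qT) * N(-d1)
N(-d1) = 0.28005826; N(-d2) = 0.36685999
P = 85.1200 * 0.98511194 * 0.36685999 - 93.7800 * 1.00000000 * 0.28005826 = 4.4983


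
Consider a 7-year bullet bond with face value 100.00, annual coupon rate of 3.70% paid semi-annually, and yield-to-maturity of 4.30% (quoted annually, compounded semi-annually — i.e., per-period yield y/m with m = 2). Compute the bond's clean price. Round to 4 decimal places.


Answer: Price = 96.4062

Derivation:
Coupon per period c = face * coupon_rate / m = 1.850000
Periods per year m = 2; per-period yield y/m = 0.021500
Number of cashflows N = 14
Cashflows (t years, CF_t, discount factor 1/(1+y/m)^(m*t), PV):
  t = 0.5000: CF_t = 1.850000, DF = 0.978953, PV = 1.811062
  t = 1.0000: CF_t = 1.850000, DF = 0.958348, PV = 1.772944
  t = 1.5000: CF_t = 1.850000, DF = 0.938177, PV = 1.735628
  t = 2.0000: CF_t = 1.850000, DF = 0.918431, PV = 1.699097
  t = 2.5000: CF_t = 1.850000, DF = 0.899100, PV = 1.663336
  t = 3.0000: CF_t = 1.850000, DF = 0.880177, PV = 1.628327
  t = 3.5000: CF_t = 1.850000, DF = 0.861651, PV = 1.594054
  t = 4.0000: CF_t = 1.850000, DF = 0.843515, PV = 1.560504
  t = 4.5000: CF_t = 1.850000, DF = 0.825762, PV = 1.527659
  t = 5.0000: CF_t = 1.850000, DF = 0.808381, PV = 1.495506
  t = 5.5000: CF_t = 1.850000, DF = 0.791367, PV = 1.464029
  t = 6.0000: CF_t = 1.850000, DF = 0.774711, PV = 1.433215
  t = 6.5000: CF_t = 1.850000, DF = 0.758405, PV = 1.403049
  t = 7.0000: CF_t = 101.850000, DF = 0.742442, PV = 75.617765
Price P = sum_t PV_t = 96.406174


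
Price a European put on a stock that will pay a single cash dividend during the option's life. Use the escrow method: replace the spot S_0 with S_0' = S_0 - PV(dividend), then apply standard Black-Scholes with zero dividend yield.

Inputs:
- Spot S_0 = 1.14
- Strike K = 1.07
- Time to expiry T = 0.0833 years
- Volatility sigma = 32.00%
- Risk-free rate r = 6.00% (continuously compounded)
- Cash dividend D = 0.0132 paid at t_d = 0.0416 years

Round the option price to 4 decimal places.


Answer: Price = 0.0167

Derivation:
PV(D) = D * exp(-r * t_d) = 0.0132 * 0.99750711 = 0.01316709
S_0' = S_0 - PV(D) = 1.1400 - 0.01316709 = 1.12683291
d1 = (ln(S_0'/K) + (r + sigma^2/2)*T) / (sigma*sqrt(T)) = 0.66064183
d2 = d1 - sigma*sqrt(T) = 0.56828426
exp(-rT) = 0.99501447
N(-d1) = 0.25442102; N(-d2) = 0.28492098
P = K * exp(-rT) * N(-d2) - S_0' * N(-d1) = 1.0700 * 0.99501447 * 0.28492098 - 1.12683291 * 0.25442102 = 0.0167


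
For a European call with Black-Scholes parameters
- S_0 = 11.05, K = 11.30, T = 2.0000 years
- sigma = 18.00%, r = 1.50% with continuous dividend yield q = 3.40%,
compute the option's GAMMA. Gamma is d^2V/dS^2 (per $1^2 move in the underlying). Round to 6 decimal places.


d1 = -0.1098855635; d2 = -0.3644440047
phi(d1) = 0.3965409551; exp(-qT) = 0.9342604736; exp(-rT) = 0.9704455335
Gamma = exp(-qT) * phi(d1) / (S * sigma * sqrt(T)) = 0.9342604736 * 0.3965409551 / (11.0500 * 0.1800 * 1.4142135624) = 0.131706

Answer: Gamma = 0.131706


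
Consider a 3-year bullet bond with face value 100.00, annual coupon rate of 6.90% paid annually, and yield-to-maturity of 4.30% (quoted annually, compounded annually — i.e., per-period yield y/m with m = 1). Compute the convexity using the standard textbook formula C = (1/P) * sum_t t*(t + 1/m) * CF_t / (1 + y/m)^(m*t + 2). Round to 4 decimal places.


Answer: Convexity = 10.1371

Derivation:
Coupon per period c = face * coupon_rate / m = 6.900000
Periods per year m = 1; per-period yield y/m = 0.043000
Number of cashflows N = 3
Cashflows (t years, CF_t, discount factor 1/(1+y/m)^(m*t), PV):
  t = 1.0000: CF_t = 6.900000, DF = 0.958773, PV = 6.615532
  t = 2.0000: CF_t = 6.900000, DF = 0.919245, PV = 6.342792
  t = 3.0000: CF_t = 106.900000, DF = 0.881347, PV = 94.216026
Price P = sum_t PV_t = 107.174350
Convexity numerator sum_t t*(t + 1/m) * CF_t / (1+y/m)^(m*t + 2):
  t = 1.0000: term = 12.162593
  t = 2.0000: term = 34.983488
  t = 3.0000: term = 1039.291581
Convexity = (1/P) * sum = 1086.437661 / 107.174350 = 10.137105


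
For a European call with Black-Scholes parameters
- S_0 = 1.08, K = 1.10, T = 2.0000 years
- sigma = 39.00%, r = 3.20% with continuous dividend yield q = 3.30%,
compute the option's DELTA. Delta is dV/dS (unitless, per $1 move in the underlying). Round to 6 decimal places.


Answer: Delta = 0.556436

Derivation:
d1 = 0.2388767371; d2 = -0.3126665522
phi(d1) = 0.3877208795; exp(-qT) = 0.9361308643; exp(-rT) = 0.9380049995
N(d1) = 0.5943994177
Delta = exp(-qT) * N(d1) = 0.9361308643 * 0.5943994177 = 0.556436


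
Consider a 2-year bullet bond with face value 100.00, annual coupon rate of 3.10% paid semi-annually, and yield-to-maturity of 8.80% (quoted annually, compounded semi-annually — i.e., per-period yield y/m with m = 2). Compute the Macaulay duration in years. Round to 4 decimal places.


Coupon per period c = face * coupon_rate / m = 1.550000
Periods per year m = 2; per-period yield y/m = 0.044000
Number of cashflows N = 4
Cashflows (t years, CF_t, discount factor 1/(1+y/m)^(m*t), PV):
  t = 0.5000: CF_t = 1.550000, DF = 0.957854, PV = 1.484674
  t = 1.0000: CF_t = 1.550000, DF = 0.917485, PV = 1.422102
  t = 1.5000: CF_t = 1.550000, DF = 0.878817, PV = 1.362167
  t = 2.0000: CF_t = 101.550000, DF = 0.841779, PV = 85.482641
Price P = sum_t PV_t = 89.751584
Macaulay numerator sum_t t * PV_t:
  t * PV_t at t = 0.5000: 0.742337
  t * PV_t at t = 1.0000: 1.422102
  t * PV_t at t = 1.5000: 2.043250
  t * PV_t at t = 2.0000: 170.965283
Macaulay duration D = (sum_t t * PV_t) / P = 175.172971 / 89.751584 = 1.951754

Answer: Macaulay duration = 1.9518 years


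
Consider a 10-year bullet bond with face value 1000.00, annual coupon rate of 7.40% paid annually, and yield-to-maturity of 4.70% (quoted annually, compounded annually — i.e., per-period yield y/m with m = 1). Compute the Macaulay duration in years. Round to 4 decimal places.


Answer: Macaulay duration = 7.6657 years

Derivation:
Coupon per period c = face * coupon_rate / m = 74.000000
Periods per year m = 1; per-period yield y/m = 0.047000
Number of cashflows N = 10
Cashflows (t years, CF_t, discount factor 1/(1+y/m)^(m*t), PV):
  t = 1.0000: CF_t = 74.000000, DF = 0.955110, PV = 70.678128
  t = 2.0000: CF_t = 74.000000, DF = 0.912235, PV = 67.505375
  t = 3.0000: CF_t = 74.000000, DF = 0.871284, PV = 64.475048
  t = 4.0000: CF_t = 74.000000, DF = 0.832172, PV = 61.580753
  t = 5.0000: CF_t = 74.000000, DF = 0.794816, PV = 58.816383
  t = 6.0000: CF_t = 74.000000, DF = 0.759137, PV = 56.176106
  t = 7.0000: CF_t = 74.000000, DF = 0.725059, PV = 53.654351
  t = 8.0000: CF_t = 74.000000, DF = 0.692511, PV = 51.245799
  t = 9.0000: CF_t = 74.000000, DF = 0.661424, PV = 48.945366
  t = 10.0000: CF_t = 1074.000000, DF = 0.631732, PV = 678.480647
Price P = sum_t PV_t = 1211.557956
Macaulay numerator sum_t t * PV_t:
  t * PV_t at t = 1.0000: 70.678128
  t * PV_t at t = 2.0000: 135.010751
  t * PV_t at t = 3.0000: 193.425144
  t * PV_t at t = 4.0000: 246.323011
  t * PV_t at t = 5.0000: 294.081914
  t * PV_t at t = 6.0000: 337.056634
  t * PV_t at t = 7.0000: 375.580459
  t * PV_t at t = 8.0000: 409.966390
  t * PV_t at t = 9.0000: 440.508298
  t * PV_t at t = 10.0000: 6784.806474
Macaulay duration D = (sum_t t * PV_t) / P = 9287.437202 / 1211.557956 = 7.665698


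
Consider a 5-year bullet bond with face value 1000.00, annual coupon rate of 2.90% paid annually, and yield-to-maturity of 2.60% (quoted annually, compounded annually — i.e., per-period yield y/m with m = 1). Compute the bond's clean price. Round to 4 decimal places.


Coupon per period c = face * coupon_rate / m = 29.000000
Periods per year m = 1; per-period yield y/m = 0.026000
Number of cashflows N = 5
Cashflows (t years, CF_t, discount factor 1/(1+y/m)^(m*t), PV):
  t = 1.0000: CF_t = 29.000000, DF = 0.974659, PV = 28.265107
  t = 2.0000: CF_t = 29.000000, DF = 0.949960, PV = 27.548837
  t = 3.0000: CF_t = 29.000000, DF = 0.925887, PV = 26.850719
  t = 4.0000: CF_t = 29.000000, DF = 0.902424, PV = 26.170291
  t = 5.0000: CF_t = 1029.000000, DF = 0.879555, PV = 905.062500
Price P = sum_t PV_t = 1013.897455

Answer: Price = 1013.8975


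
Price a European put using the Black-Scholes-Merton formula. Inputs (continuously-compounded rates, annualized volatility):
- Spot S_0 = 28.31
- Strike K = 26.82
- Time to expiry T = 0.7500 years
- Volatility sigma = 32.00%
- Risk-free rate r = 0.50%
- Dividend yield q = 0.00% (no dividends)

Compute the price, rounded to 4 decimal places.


d1 = (ln(S/K) + (r - q + 0.5*sigma^2) * T) / (sigma * sqrt(T)) = 0.34719399
d2 = d1 - sigma * sqrt(T) = 0.07006586
exp(-rT) = 0.99625702; exp(-qT) = 1.00000000
P = K * exp(-rT) * N(-d2) - S_0 * exp(-qT) * N(-d1)
N(-d1) = 0.36422279; N(-d2) = 0.47207062
P = 26.8200 * 0.99625702 * 0.47207062 - 28.3100 * 1.00000000 * 0.36422279 = 2.3024

Answer: Price = 2.3024


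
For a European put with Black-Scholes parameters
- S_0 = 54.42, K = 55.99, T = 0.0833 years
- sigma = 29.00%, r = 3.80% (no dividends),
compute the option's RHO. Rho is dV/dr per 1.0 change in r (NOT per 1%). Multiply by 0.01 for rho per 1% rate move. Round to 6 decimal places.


d1 = -0.2601368416; d2 = -0.3438358858
phi(d1) = 0.3856696437; exp(-qT) = 1.0000000000; exp(-rT) = 0.9968396046
N(-d2) = 0.6345151446
Rho = -K*T*exp(-rT)*N(-d2) = -55.9900 * 0.0833 * 0.9968396046 * 0.6345151446 = -2.950005

Answer: Rho = -2.950005


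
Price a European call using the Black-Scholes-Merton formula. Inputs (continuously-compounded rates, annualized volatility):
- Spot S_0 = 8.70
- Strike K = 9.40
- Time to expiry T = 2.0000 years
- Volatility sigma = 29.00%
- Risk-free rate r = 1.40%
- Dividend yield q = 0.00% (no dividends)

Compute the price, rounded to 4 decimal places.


d1 = (ln(S/K) + (r - q + 0.5*sigma^2) * T) / (sigma * sqrt(T)) = 0.08464150
d2 = d1 - sigma * sqrt(T) = -0.32548043
exp(-rT) = 0.97238837; exp(-qT) = 1.00000000
C = S_0 * exp(-qT) * N(d1) - K * exp(-rT) * N(d2)
N(d1) = 0.53372680; N(d2) = 0.37240875
C = 8.7000 * 1.00000000 * 0.53372680 - 9.4000 * 0.97238837 * 0.37240875 = 1.2394

Answer: Price = 1.2394


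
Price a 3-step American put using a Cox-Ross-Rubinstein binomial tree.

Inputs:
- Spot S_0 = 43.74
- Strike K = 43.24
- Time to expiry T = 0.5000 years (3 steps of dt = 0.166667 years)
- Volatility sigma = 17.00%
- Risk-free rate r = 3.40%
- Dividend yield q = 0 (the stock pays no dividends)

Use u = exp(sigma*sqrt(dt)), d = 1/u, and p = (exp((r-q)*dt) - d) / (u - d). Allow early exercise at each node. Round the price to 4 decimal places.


Answer: Price = V(0,0) = 1.7285

Derivation:
dt = T/N = 0.166667
u = exp(sigma*sqrt(dt)) = 1.071867; d = 1/u = 0.932951
p = (exp((r-q)*dt) - d) / (u - d) = 0.523564
Discount per step: exp(-r*dt) = 0.994349
Stock lattice S(k, i) with i counting down-moves:
  k=0: S(0,0) = 43.7400
  k=1: S(1,0) = 46.8835; S(1,1) = 40.8073
  k=2: S(2,0) = 50.2529; S(2,1) = 43.7400; S(2,2) = 38.0712
  k=3: S(3,0) = 53.8644; S(3,1) = 46.8835; S(3,2) = 40.8073; S(3,3) = 35.5186
Terminal payoffs V(N, i) = max(K - S_T, 0):
  V(3,0) = 0.000000; V(3,1) = 0.000000; V(3,2) = 2.432707; V(3,3) = 7.721404
Backward induction: V(k, i) = exp(-r*dt) * [p * V(k+1, i) + (1-p) * V(k+1, i+1)]; then take max(V_cont, immediate exercise) for American.
  V(2,0) = exp(-r*dt) * [p*0.000000 + (1-p)*0.000000] = 0.000000; exercise = 0.000000; V(2,0) = max -> 0.000000
  V(2,1) = exp(-r*dt) * [p*0.000000 + (1-p)*2.432707] = 1.152479; exercise = 0.000000; V(2,1) = max -> 1.152479
  V(2,2) = exp(-r*dt) * [p*2.432707 + (1-p)*7.721404] = 4.924447; exercise = 5.168781; V(2,2) = max -> 5.168781
  V(1,0) = exp(-r*dt) * [p*0.000000 + (1-p)*1.152479] = 0.545980; exercise = 0.000000; V(1,0) = max -> 0.545980
  V(1,1) = exp(-r*dt) * [p*1.152479 + (1-p)*5.168781] = 3.048664; exercise = 2.432707; V(1,1) = max -> 3.048664
  V(0,0) = exp(-r*dt) * [p*0.545980 + (1-p)*3.048664] = 1.728525; exercise = 0.000000; V(0,0) = max -> 1.728525


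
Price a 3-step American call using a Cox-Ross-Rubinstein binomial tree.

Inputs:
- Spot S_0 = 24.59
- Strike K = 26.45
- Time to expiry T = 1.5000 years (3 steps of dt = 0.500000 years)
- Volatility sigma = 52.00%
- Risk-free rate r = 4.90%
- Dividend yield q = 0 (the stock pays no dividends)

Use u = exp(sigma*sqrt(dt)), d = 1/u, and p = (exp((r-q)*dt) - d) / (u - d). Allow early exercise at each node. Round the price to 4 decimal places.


dt = T/N = 0.500000
u = exp(sigma*sqrt(dt)) = 1.444402; d = 1/u = 0.692328
p = (exp((r-q)*dt) - d) / (u - d) = 0.442077
Discount per step: exp(-r*dt) = 0.975798
Stock lattice S(k, i) with i counting down-moves:
  k=0: S(0,0) = 24.5900
  k=1: S(1,0) = 35.5178; S(1,1) = 17.0243
  k=2: S(2,0) = 51.3021; S(2,1) = 24.5900; S(2,2) = 11.7864
  k=3: S(3,0) = 74.1008; S(3,1) = 35.5178; S(3,2) = 17.0243; S(3,3) = 8.1601
Terminal payoffs V(N, i) = max(S_T - K, 0):
  V(3,0) = 47.650808; V(3,1) = 9.067850; V(3,2) = 0.000000; V(3,3) = 0.000000
Backward induction: V(k, i) = exp(-r*dt) * [p * V(k+1, i) + (1-p) * V(k+1, i+1)]; then take max(V_cont, immediate exercise) for American.
  V(2,0) = exp(-r*dt) * [p*47.650808 + (1-p)*9.067850] = 25.492211; exercise = 24.852060; V(2,0) = max -> 25.492211
  V(2,1) = exp(-r*dt) * [p*9.067850 + (1-p)*0.000000] = 3.911667; exercise = 0.000000; V(2,1) = max -> 3.911667
  V(2,2) = exp(-r*dt) * [p*0.000000 + (1-p)*0.000000] = 0.000000; exercise = 0.000000; V(2,2) = max -> 0.000000
  V(1,0) = exp(-r*dt) * [p*25.492211 + (1-p)*3.911667] = 13.126359; exercise = 9.067850; V(1,0) = max -> 13.126359
  V(1,1) = exp(-r*dt) * [p*3.911667 + (1-p)*0.000000] = 1.687406; exercise = 0.000000; V(1,1) = max -> 1.687406
  V(0,0) = exp(-r*dt) * [p*13.126359 + (1-p)*1.687406] = 6.581075; exercise = 0.000000; V(0,0) = max -> 6.581075

Answer: Price = V(0,0) = 6.5811


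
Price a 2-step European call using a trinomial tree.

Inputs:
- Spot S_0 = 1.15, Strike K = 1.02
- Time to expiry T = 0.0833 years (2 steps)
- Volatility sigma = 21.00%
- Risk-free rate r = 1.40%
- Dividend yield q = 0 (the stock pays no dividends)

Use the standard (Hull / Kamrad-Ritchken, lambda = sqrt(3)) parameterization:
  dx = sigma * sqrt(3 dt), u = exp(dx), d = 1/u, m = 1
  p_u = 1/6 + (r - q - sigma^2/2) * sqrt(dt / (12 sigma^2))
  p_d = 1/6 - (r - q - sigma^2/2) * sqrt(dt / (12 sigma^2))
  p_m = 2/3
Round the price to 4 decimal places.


Answer: Price = V(0,0) = 0.1320

Derivation:
dt = T/N = 0.041650; dx = sigma*sqrt(3*dt) = 0.074231
u = exp(dx) = 1.077056; d = 1/u = 0.928457
p_u = 0.164408, p_m = 0.666667, p_d = 0.168925
Discount per step: exp(-r*dt) = 0.999417
Stock lattice S(k, j) with j the centered position index:
  k=0: S(0,+0) = 1.1500
  k=1: S(1,-1) = 1.0677; S(1,+0) = 1.1500; S(1,+1) = 1.2386
  k=2: S(2,-2) = 0.9913; S(2,-1) = 1.0677; S(2,+0) = 1.1500; S(2,+1) = 1.2386; S(2,+2) = 1.3341
Terminal payoffs V(N, j) = max(S_T - K, 0):
  V(2,-2) = 0.000000; V(2,-1) = 0.047725; V(2,+0) = 0.130000; V(2,+1) = 0.218614; V(2,+2) = 0.314057
Backward induction: V(k, j) = exp(-r*dt) * [p_u * V(k+1, j+1) + p_m * V(k+1, j) + p_d * V(k+1, j-1)]
  V(1,-1) = exp(-r*dt) * [p_u*0.130000 + p_m*0.047725 + p_d*0.000000] = 0.053159
  V(1,+0) = exp(-r*dt) * [p_u*0.218614 + p_m*0.130000 + p_d*0.047725] = 0.130595
  V(1,+1) = exp(-r*dt) * [p_u*0.314057 + p_m*0.218614 + p_d*0.130000] = 0.219209
  V(0,+0) = exp(-r*dt) * [p_u*0.219209 + p_m*0.130595 + p_d*0.053159] = 0.132006


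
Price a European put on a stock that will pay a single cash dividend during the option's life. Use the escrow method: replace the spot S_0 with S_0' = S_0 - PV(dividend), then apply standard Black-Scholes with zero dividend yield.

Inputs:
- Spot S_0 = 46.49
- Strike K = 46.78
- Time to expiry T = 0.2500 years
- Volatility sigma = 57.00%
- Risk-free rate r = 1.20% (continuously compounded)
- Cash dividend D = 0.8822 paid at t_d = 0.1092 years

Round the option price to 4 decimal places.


PV(D) = D * exp(-r * t_d) = 0.8822 * 0.99869046 = 0.88104472
S_0' = S_0 - PV(D) = 46.4900 - 0.88104472 = 45.60895528
d1 = (ln(S_0'/K) + (r + sigma^2/2)*T) / (sigma*sqrt(T)) = 0.06407307
d2 = d1 - sigma*sqrt(T) = -0.22092693
exp(-rT) = 0.99700450
N(-d1) = 0.47445602; N(-d2) = 0.58742534
P = K * exp(-rT) * N(-d2) - S_0' * N(-d1) = 46.7800 * 0.99700450 * 0.58742534 - 45.60895528 * 0.47445602 = 5.7580

Answer: Price = 5.7580


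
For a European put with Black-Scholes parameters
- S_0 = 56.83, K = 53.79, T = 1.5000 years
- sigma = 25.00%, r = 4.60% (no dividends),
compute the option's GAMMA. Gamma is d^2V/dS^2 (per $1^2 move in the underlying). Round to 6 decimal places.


Answer: Gamma = 0.019622

Derivation:
d1 = 0.5579995737; d2 = 0.2518133558
phi(d1) = 0.3414273723; exp(-qT) = 1.0000000000; exp(-rT) = 0.9333266801
Gamma = exp(-qT) * phi(d1) / (S * sigma * sqrt(T)) = 1.0000000000 * 0.3414273723 / (56.8300 * 0.2500 * 1.2247448714) = 0.019622


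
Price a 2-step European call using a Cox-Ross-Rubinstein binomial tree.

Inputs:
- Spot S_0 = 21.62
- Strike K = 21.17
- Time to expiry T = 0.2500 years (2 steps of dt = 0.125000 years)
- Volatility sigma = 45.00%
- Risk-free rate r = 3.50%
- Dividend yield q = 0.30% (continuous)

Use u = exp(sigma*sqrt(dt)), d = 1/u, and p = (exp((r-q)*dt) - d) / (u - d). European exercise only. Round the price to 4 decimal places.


Answer: Price = V(0,0) = 2.1174

Derivation:
dt = T/N = 0.125000
u = exp(sigma*sqrt(dt)) = 1.172454; d = 1/u = 0.852912
p = (exp((r-q)*dt) - d) / (u - d) = 0.472852
Discount per step: exp(-r*dt) = 0.995635
Stock lattice S(k, i) with i counting down-moves:
  k=0: S(0,0) = 21.6200
  k=1: S(1,0) = 25.3485; S(1,1) = 18.4400
  k=2: S(2,0) = 29.7199; S(2,1) = 21.6200; S(2,2) = 15.7277
Terminal payoffs V(N, i) = max(S_T - K, 0):
  V(2,0) = 8.549900; V(2,1) = 0.450000; V(2,2) = 0.000000
Backward induction: V(k, i) = exp(-r*dt) * [p * V(k+1, i) + (1-p) * V(k+1, i+1)].
  V(1,0) = exp(-r*dt) * [p*8.549900 + (1-p)*0.450000] = 4.261369
  V(1,1) = exp(-r*dt) * [p*0.450000 + (1-p)*0.000000] = 0.211854
  V(0,0) = exp(-r*dt) * [p*4.261369 + (1-p)*0.211854] = 2.117391


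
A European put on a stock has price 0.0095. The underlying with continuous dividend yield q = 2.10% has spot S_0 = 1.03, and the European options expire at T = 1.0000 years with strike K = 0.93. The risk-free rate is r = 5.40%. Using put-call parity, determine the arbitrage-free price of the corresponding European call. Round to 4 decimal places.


Answer: Call price = 0.1370

Derivation:
Put-call parity: C - P = S_0 * exp(-qT) - K * exp(-rT).
S_0 * exp(-qT) = 1.0300 * 0.97921896 = 1.00859553
K * exp(-rT) = 0.9300 * 0.94743211 = 0.88111186
C = P + S*exp(-qT) - K*exp(-rT)
C = 0.0095 + 1.00859553 - 0.88111186 = 0.1370


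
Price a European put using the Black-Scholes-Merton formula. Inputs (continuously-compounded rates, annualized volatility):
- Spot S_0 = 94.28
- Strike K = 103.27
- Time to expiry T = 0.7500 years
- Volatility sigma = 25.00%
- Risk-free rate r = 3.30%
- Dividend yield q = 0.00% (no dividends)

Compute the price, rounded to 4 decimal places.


Answer: Price = 12.0285

Derivation:
d1 = (ln(S/K) + (r - q + 0.5*sigma^2) * T) / (sigma * sqrt(T)) = -0.19810199
d2 = d1 - sigma * sqrt(T) = -0.41460834
exp(-rT) = 0.97555377; exp(-qT) = 1.00000000
P = K * exp(-rT) * N(-d2) - S_0 * exp(-qT) * N(-d1)
N(-d1) = 0.57851737; N(-d2) = 0.66078568
P = 103.2700 * 0.97555377 * 0.66078568 - 94.2800 * 1.00000000 * 0.57851737 = 12.0285


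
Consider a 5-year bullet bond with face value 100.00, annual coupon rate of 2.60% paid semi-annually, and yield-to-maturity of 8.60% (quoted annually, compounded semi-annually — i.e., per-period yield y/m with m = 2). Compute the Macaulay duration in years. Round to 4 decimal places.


Coupon per period c = face * coupon_rate / m = 1.300000
Periods per year m = 2; per-period yield y/m = 0.043000
Number of cashflows N = 10
Cashflows (t years, CF_t, discount factor 1/(1+y/m)^(m*t), PV):
  t = 0.5000: CF_t = 1.300000, DF = 0.958773, PV = 1.246405
  t = 1.0000: CF_t = 1.300000, DF = 0.919245, PV = 1.195019
  t = 1.5000: CF_t = 1.300000, DF = 0.881347, PV = 1.145751
  t = 2.0000: CF_t = 1.300000, DF = 0.845012, PV = 1.098515
  t = 2.5000: CF_t = 1.300000, DF = 0.810174, PV = 1.053227
  t = 3.0000: CF_t = 1.300000, DF = 0.776773, PV = 1.009805
  t = 3.5000: CF_t = 1.300000, DF = 0.744749, PV = 0.968174
  t = 4.0000: CF_t = 1.300000, DF = 0.714045, PV = 0.928258
  t = 4.5000: CF_t = 1.300000, DF = 0.684607, PV = 0.889989
  t = 5.0000: CF_t = 101.300000, DF = 0.656382, PV = 66.491535
Price P = sum_t PV_t = 76.026678
Macaulay numerator sum_t t * PV_t:
  t * PV_t at t = 0.5000: 0.623202
  t * PV_t at t = 1.0000: 1.195019
  t * PV_t at t = 1.5000: 1.718627
  t * PV_t at t = 2.0000: 2.197031
  t * PV_t at t = 2.5000: 2.633066
  t * PV_t at t = 3.0000: 3.029415
  t * PV_t at t = 3.5000: 3.388607
  t * PV_t at t = 4.0000: 3.713034
  t * PV_t at t = 4.5000: 4.004950
  t * PV_t at t = 5.0000: 332.457677
Macaulay duration D = (sum_t t * PV_t) / P = 354.960628 / 76.026678 = 4.668896

Answer: Macaulay duration = 4.6689 years


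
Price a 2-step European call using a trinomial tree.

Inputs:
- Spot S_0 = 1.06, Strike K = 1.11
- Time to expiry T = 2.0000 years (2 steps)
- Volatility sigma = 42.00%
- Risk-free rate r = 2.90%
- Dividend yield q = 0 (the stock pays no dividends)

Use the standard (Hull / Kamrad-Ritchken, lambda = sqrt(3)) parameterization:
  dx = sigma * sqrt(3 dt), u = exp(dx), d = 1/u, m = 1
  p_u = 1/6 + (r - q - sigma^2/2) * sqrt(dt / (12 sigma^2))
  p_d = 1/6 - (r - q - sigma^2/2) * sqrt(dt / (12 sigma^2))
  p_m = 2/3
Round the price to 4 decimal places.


Answer: Price = V(0,0) = 0.2232

Derivation:
dt = T/N = 1.000000; dx = sigma*sqrt(3*dt) = 0.727461
u = exp(dx) = 2.069819; d = 1/u = 0.483134
p_u = 0.125977, p_m = 0.666667, p_d = 0.207356
Discount per step: exp(-r*dt) = 0.971416
Stock lattice S(k, j) with j the centered position index:
  k=0: S(0,+0) = 1.0600
  k=1: S(1,-1) = 0.5121; S(1,+0) = 1.0600; S(1,+1) = 2.1940
  k=2: S(2,-2) = 0.2474; S(2,-1) = 0.5121; S(2,+0) = 1.0600; S(2,+1) = 2.1940; S(2,+2) = 4.5412
Terminal payoffs V(N, j) = max(S_T - K, 0):
  V(2,-2) = 0.000000; V(2,-1) = 0.000000; V(2,+0) = 0.000000; V(2,+1) = 1.084009; V(2,+2) = 3.431201
Backward induction: V(k, j) = exp(-r*dt) * [p_u * V(k+1, j+1) + p_m * V(k+1, j) + p_d * V(k+1, j-1)]
  V(1,-1) = exp(-r*dt) * [p_u*0.000000 + p_m*0.000000 + p_d*0.000000] = 0.000000
  V(1,+0) = exp(-r*dt) * [p_u*1.084009 + p_m*0.000000 + p_d*0.000000] = 0.132657
  V(1,+1) = exp(-r*dt) * [p_u*3.431201 + p_m*1.084009 + p_d*0.000000] = 1.121914
  V(0,+0) = exp(-r*dt) * [p_u*1.121914 + p_m*0.132657 + p_d*0.000000] = 0.223206


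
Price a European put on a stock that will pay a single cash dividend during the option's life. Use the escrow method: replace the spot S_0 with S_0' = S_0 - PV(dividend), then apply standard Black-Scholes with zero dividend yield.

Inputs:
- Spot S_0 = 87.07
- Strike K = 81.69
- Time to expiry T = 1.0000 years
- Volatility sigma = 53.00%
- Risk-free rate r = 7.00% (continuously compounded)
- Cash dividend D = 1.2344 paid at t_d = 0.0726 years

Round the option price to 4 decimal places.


Answer: Price = 12.5104

Derivation:
PV(D) = D * exp(-r * t_d) = 1.2344 * 0.99493089 = 1.22814269
S_0' = S_0 - PV(D) = 87.0700 - 1.22814269 = 85.84185731
d1 = (ln(S_0'/K) + (r + sigma^2/2)*T) / (sigma*sqrt(T)) = 0.49061347
d2 = d1 - sigma*sqrt(T) = -0.03938653
exp(-rT) = 0.93239382
N(-d1) = 0.31184993; N(-d2) = 0.51570889
P = K * exp(-rT) * N(-d2) - S_0' * N(-d1) = 81.6900 * 0.93239382 * 0.51570889 - 85.84185731 * 0.31184993 = 12.5104


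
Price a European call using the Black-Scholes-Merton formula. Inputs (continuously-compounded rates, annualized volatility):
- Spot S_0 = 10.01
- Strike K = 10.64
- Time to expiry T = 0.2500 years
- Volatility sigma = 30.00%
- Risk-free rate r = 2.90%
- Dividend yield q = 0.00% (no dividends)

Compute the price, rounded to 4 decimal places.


Answer: Price = 0.3774

Derivation:
d1 = (ln(S/K) + (r - q + 0.5*sigma^2) * T) / (sigma * sqrt(T)) = -0.28357260
d2 = d1 - sigma * sqrt(T) = -0.43357260
exp(-rT) = 0.99277622; exp(-qT) = 1.00000000
C = S_0 * exp(-qT) * N(d1) - K * exp(-rT) * N(d2)
N(d1) = 0.38836897; N(d2) = 0.33229942
C = 10.0100 * 1.00000000 * 0.38836897 - 10.6400 * 0.99277622 * 0.33229942 = 0.3774


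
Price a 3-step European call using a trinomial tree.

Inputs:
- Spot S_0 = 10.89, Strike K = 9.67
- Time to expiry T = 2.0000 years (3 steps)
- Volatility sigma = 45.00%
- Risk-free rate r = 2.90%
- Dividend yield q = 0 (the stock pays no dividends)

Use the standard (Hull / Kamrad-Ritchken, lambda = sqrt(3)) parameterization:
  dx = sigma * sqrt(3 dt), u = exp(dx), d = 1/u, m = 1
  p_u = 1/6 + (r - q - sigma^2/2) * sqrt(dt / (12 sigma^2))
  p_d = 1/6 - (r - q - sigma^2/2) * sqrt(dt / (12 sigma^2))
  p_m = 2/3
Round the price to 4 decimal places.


Answer: Price = V(0,0) = 3.3791

Derivation:
dt = T/N = 0.666667; dx = sigma*sqrt(3*dt) = 0.636396
u = exp(dx) = 1.889658; d = 1/u = 0.529196
p_u = 0.128823, p_m = 0.666667, p_d = 0.204510
Discount per step: exp(-r*dt) = 0.980852
Stock lattice S(k, j) with j the centered position index:
  k=0: S(0,+0) = 10.8900
  k=1: S(1,-1) = 5.7629; S(1,+0) = 10.8900; S(1,+1) = 20.5784
  k=2: S(2,-2) = 3.0497; S(2,-1) = 5.7629; S(2,+0) = 10.8900; S(2,+1) = 20.5784; S(2,+2) = 38.8861
  k=3: S(3,-3) = 1.6139; S(3,-2) = 3.0497; S(3,-1) = 5.7629; S(3,+0) = 10.8900; S(3,+1) = 20.5784; S(3,+2) = 38.8861; S(3,+3) = 73.4815
Terminal payoffs V(N, j) = max(S_T - K, 0):
  V(3,-3) = 0.000000; V(3,-2) = 0.000000; V(3,-1) = 0.000000; V(3,+0) = 1.220000; V(3,+1) = 10.908381; V(3,+2) = 29.216111; V(3,+3) = 63.811469
Backward induction: V(k, j) = exp(-r*dt) * [p_u * V(k+1, j+1) + p_m * V(k+1, j) + p_d * V(k+1, j-1)]
  V(2,-2) = exp(-r*dt) * [p_u*0.000000 + p_m*0.000000 + p_d*0.000000] = 0.000000
  V(2,-1) = exp(-r*dt) * [p_u*1.220000 + p_m*0.000000 + p_d*0.000000] = 0.154155
  V(2,+0) = exp(-r*dt) * [p_u*10.908381 + p_m*1.220000 + p_d*0.000000] = 2.176107
  V(2,+1) = exp(-r*dt) * [p_u*29.216111 + p_m*10.908381 + p_d*1.220000] = 11.069383
  V(2,+2) = exp(-r*dt) * [p_u*63.811469 + p_m*29.216111 + p_d*10.908381] = 29.355624
  V(1,-1) = exp(-r*dt) * [p_u*2.176107 + p_m*0.154155 + p_d*0.000000] = 0.375768
  V(1,+0) = exp(-r*dt) * [p_u*11.069383 + p_m*2.176107 + p_d*0.154155] = 2.852573
  V(1,+1) = exp(-r*dt) * [p_u*29.355624 + p_m*11.069383 + p_d*2.176107] = 11.384081
  V(0,+0) = exp(-r*dt) * [p_u*11.384081 + p_m*2.852573 + p_d*0.375768] = 3.379134


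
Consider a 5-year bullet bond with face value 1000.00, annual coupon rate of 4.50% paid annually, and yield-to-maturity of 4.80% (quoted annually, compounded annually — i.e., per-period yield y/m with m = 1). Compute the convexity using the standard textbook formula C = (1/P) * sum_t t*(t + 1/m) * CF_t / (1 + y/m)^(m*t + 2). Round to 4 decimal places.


Answer: Convexity = 24.3051

Derivation:
Coupon per period c = face * coupon_rate / m = 45.000000
Periods per year m = 1; per-period yield y/m = 0.048000
Number of cashflows N = 5
Cashflows (t years, CF_t, discount factor 1/(1+y/m)^(m*t), PV):
  t = 1.0000: CF_t = 45.000000, DF = 0.954198, PV = 42.938931
  t = 2.0000: CF_t = 45.000000, DF = 0.910495, PV = 40.972263
  t = 3.0000: CF_t = 45.000000, DF = 0.868793, PV = 39.095671
  t = 4.0000: CF_t = 45.000000, DF = 0.829001, PV = 37.305029
  t = 5.0000: CF_t = 1045.000000, DF = 0.791031, PV = 826.627553
Price P = sum_t PV_t = 986.939447
Convexity numerator sum_t t*(t + 1/m) * CF_t / (1+y/m)^(m*t + 2):
  t = 1.0000: term = 78.191341
  t = 2.0000: term = 223.830175
  t = 3.0000: term = 427.156822
  t = 4.0000: term = 679.320645
  t = 5.0000: term = 22579.200842
Convexity = (1/P) * sum = 23987.699825 / 986.939447 = 24.305138


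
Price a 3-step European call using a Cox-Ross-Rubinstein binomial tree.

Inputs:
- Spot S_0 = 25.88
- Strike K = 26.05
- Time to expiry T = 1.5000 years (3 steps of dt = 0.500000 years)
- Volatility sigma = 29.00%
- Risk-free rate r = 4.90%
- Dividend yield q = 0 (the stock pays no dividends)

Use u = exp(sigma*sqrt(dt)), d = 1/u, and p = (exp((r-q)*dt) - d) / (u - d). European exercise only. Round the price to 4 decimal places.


Answer: Price = V(0,0) = 4.7022

Derivation:
dt = T/N = 0.500000
u = exp(sigma*sqrt(dt)) = 1.227600; d = 1/u = 0.814598
p = (exp((r-q)*dt) - d) / (u - d) = 0.508968
Discount per step: exp(-r*dt) = 0.975798
Stock lattice S(k, i) with i counting down-moves:
  k=0: S(0,0) = 25.8800
  k=1: S(1,0) = 31.7703; S(1,1) = 21.0818
  k=2: S(2,0) = 39.0012; S(2,1) = 25.8800; S(2,2) = 17.1732
  k=3: S(3,0) = 47.8779; S(3,1) = 31.7703; S(3,2) = 21.0818; S(3,3) = 13.9892
Terminal payoffs V(N, i) = max(S_T - K, 0):
  V(3,0) = 21.827869; V(3,1) = 5.720286; V(3,2) = 0.000000; V(3,3) = 0.000000
Backward induction: V(k, i) = exp(-r*dt) * [p * V(k+1, i) + (1-p) * V(k+1, i+1)].
  V(2,0) = exp(-r*dt) * [p*21.827869 + (1-p)*5.720286] = 13.581670
  V(2,1) = exp(-r*dt) * [p*5.720286 + (1-p)*0.000000] = 2.840979
  V(2,2) = exp(-r*dt) * [p*0.000000 + (1-p)*0.000000] = 0.000000
  V(1,0) = exp(-r*dt) * [p*13.581670 + (1-p)*2.840979] = 8.106583
  V(1,1) = exp(-r*dt) * [p*2.840979 + (1-p)*0.000000] = 1.410972
  V(0,0) = exp(-r*dt) * [p*8.106583 + (1-p)*1.410972] = 4.702197


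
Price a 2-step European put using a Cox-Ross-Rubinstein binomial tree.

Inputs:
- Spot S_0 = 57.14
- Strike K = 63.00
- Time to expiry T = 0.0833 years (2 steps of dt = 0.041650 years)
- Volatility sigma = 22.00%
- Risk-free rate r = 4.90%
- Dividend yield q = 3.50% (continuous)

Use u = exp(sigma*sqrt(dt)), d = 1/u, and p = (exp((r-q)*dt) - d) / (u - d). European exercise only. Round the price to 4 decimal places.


dt = T/N = 0.041650
u = exp(sigma*sqrt(dt)) = 1.045922; d = 1/u = 0.956095
p = (exp((r-q)*dt) - d) / (u - d) = 0.495271
Discount per step: exp(-r*dt) = 0.997961
Stock lattice S(k, i) with i counting down-moves:
  k=0: S(0,0) = 57.1400
  k=1: S(1,0) = 59.7640; S(1,1) = 54.6313
  k=2: S(2,0) = 62.5084; S(2,1) = 57.1400; S(2,2) = 52.2326
Terminal payoffs V(N, i) = max(K - S_T, 0):
  V(2,0) = 0.491593; V(2,1) = 5.860000; V(2,2) = 10.767352
Backward induction: V(k, i) = exp(-r*dt) * [p * V(k+1, i) + (1-p) * V(k+1, i+1)].
  V(1,0) = exp(-r*dt) * [p*0.491593 + (1-p)*5.860000] = 3.194660
  V(1,1) = exp(-r*dt) * [p*5.860000 + (1-p)*10.767352] = 8.319888
  V(0,0) = exp(-r*dt) * [p*3.194660 + (1-p)*8.319888] = 5.769726

Answer: Price = V(0,0) = 5.7697
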